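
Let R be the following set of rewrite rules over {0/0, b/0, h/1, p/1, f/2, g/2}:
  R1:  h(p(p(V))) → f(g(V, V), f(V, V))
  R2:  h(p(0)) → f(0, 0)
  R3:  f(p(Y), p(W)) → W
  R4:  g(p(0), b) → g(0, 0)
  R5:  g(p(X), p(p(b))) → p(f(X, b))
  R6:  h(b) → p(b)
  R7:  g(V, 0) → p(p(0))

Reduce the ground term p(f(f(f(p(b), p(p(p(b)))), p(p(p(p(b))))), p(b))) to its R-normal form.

p(b)

1. p(f(f(f(p(b), p(p(p(b)))), p(p(p(p(b))))), p(b)))  →  p(f(f(p(p(b)), p(p(p(p(b))))), p(b)))   [R3 at 1.1.1]
2. p(f(f(p(p(b)), p(p(p(p(b))))), p(b)))  →  p(f(p(p(p(b))), p(b)))   [R3 at 1.1]
3. p(f(p(p(p(b))), p(b)))  →  p(b)   [R3 at 1]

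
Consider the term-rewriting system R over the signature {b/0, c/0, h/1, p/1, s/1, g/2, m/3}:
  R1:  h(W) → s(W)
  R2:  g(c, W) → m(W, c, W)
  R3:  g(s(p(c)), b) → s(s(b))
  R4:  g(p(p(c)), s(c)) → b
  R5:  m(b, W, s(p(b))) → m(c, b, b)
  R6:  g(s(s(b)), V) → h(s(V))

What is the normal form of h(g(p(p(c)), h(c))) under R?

1. h(g(p(p(c)), h(c)))  →  s(g(p(p(c)), h(c)))   [R1 at ε]
2. s(g(p(p(c)), h(c)))  →  s(g(p(p(c)), s(c)))   [R1 at 1.2]
3. s(g(p(p(c)), s(c)))  →  s(b)   [R4 at 1]

s(b)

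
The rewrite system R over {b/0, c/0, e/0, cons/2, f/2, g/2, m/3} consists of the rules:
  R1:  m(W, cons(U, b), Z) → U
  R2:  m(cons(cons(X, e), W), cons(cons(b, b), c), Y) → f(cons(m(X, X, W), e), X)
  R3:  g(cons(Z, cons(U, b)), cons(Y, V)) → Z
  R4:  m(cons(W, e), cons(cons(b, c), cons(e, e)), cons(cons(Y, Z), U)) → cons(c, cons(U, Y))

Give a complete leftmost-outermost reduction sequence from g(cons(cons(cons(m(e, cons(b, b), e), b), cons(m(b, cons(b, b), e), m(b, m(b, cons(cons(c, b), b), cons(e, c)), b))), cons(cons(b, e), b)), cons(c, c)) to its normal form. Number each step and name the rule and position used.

1. g(cons(cons(cons(m(e, cons(b, b), e), b), cons(m(b, cons(b, b), e), m(b, m(b, cons(cons(c, b), b), cons(e, c)), b))), cons(cons(b, e), b)), cons(c, c))  →  cons(cons(m(e, cons(b, b), e), b), cons(m(b, cons(b, b), e), m(b, m(b, cons(cons(c, b), b), cons(e, c)), b)))   [R3 at ε]
2. cons(cons(m(e, cons(b, b), e), b), cons(m(b, cons(b, b), e), m(b, m(b, cons(cons(c, b), b), cons(e, c)), b)))  →  cons(cons(b, b), cons(m(b, cons(b, b), e), m(b, m(b, cons(cons(c, b), b), cons(e, c)), b)))   [R1 at 1.1]
3. cons(cons(b, b), cons(m(b, cons(b, b), e), m(b, m(b, cons(cons(c, b), b), cons(e, c)), b)))  →  cons(cons(b, b), cons(b, m(b, m(b, cons(cons(c, b), b), cons(e, c)), b)))   [R1 at 2.1]
4. cons(cons(b, b), cons(b, m(b, m(b, cons(cons(c, b), b), cons(e, c)), b)))  →  cons(cons(b, b), cons(b, m(b, cons(c, b), b)))   [R1 at 2.2.2]
5. cons(cons(b, b), cons(b, m(b, cons(c, b), b)))  →  cons(cons(b, b), cons(b, c))   [R1 at 2.2]

cons(cons(b, b), cons(b, c))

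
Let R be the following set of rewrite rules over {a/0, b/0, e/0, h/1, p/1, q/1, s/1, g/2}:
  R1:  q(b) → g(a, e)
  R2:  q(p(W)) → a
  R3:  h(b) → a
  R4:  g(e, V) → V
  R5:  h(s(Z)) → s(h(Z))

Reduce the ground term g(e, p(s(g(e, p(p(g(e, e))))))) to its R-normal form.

1. g(e, p(s(g(e, p(p(g(e, e)))))))  →  p(s(g(e, p(p(g(e, e))))))   [R4 at ε]
2. p(s(g(e, p(p(g(e, e))))))  →  p(s(p(p(g(e, e)))))   [R4 at 1.1]
3. p(s(p(p(g(e, e)))))  →  p(s(p(p(e))))   [R4 at 1.1.1.1]

p(s(p(p(e))))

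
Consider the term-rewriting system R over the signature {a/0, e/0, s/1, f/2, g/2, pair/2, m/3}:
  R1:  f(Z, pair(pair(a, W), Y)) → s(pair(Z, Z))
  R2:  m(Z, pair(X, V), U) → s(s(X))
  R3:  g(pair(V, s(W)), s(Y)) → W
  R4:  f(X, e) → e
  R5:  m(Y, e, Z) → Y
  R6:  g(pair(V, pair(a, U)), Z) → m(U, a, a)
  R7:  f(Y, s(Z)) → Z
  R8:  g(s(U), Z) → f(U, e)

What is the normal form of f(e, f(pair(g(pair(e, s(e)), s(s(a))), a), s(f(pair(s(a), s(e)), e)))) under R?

1. f(e, f(pair(g(pair(e, s(e)), s(s(a))), a), s(f(pair(s(a), s(e)), e))))  →  f(e, f(pair(s(a), s(e)), e))   [R7 at 2]
2. f(e, f(pair(s(a), s(e)), e))  →  f(e, e)   [R4 at 2]
3. f(e, e)  →  e   [R4 at ε]

e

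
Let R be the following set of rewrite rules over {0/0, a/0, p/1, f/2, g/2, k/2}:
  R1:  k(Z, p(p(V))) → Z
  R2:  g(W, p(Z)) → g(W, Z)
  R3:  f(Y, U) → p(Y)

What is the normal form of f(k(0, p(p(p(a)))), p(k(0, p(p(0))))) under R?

1. f(k(0, p(p(p(a)))), p(k(0, p(p(0)))))  →  p(k(0, p(p(p(a)))))   [R3 at ε]
2. p(k(0, p(p(p(a)))))  →  p(0)   [R1 at 1]

p(0)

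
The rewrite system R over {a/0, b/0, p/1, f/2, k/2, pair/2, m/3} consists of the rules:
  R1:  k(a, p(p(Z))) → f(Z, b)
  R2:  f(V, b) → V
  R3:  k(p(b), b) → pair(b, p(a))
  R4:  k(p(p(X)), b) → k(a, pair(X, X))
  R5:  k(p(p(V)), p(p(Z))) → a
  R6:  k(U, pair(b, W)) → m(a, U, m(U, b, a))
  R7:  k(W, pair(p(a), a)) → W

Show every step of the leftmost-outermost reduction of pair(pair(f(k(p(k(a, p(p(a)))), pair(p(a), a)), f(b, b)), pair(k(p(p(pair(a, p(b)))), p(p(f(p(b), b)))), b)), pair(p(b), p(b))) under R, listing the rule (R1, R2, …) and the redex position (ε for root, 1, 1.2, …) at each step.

pair(pair(p(a), pair(a, b)), pair(p(b), p(b)))

1. pair(pair(f(k(p(k(a, p(p(a)))), pair(p(a), a)), f(b, b)), pair(k(p(p(pair(a, p(b)))), p(p(f(p(b), b)))), b)), pair(p(b), p(b)))  →  pair(pair(f(p(k(a, p(p(a)))), f(b, b)), pair(k(p(p(pair(a, p(b)))), p(p(f(p(b), b)))), b)), pair(p(b), p(b)))   [R7 at 1.1.1]
2. pair(pair(f(p(k(a, p(p(a)))), f(b, b)), pair(k(p(p(pair(a, p(b)))), p(p(f(p(b), b)))), b)), pair(p(b), p(b)))  →  pair(pair(f(p(f(a, b)), f(b, b)), pair(k(p(p(pair(a, p(b)))), p(p(f(p(b), b)))), b)), pair(p(b), p(b)))   [R1 at 1.1.1.1]
3. pair(pair(f(p(f(a, b)), f(b, b)), pair(k(p(p(pair(a, p(b)))), p(p(f(p(b), b)))), b)), pair(p(b), p(b)))  →  pair(pair(f(p(a), f(b, b)), pair(k(p(p(pair(a, p(b)))), p(p(f(p(b), b)))), b)), pair(p(b), p(b)))   [R2 at 1.1.1.1]
4. pair(pair(f(p(a), f(b, b)), pair(k(p(p(pair(a, p(b)))), p(p(f(p(b), b)))), b)), pair(p(b), p(b)))  →  pair(pair(f(p(a), b), pair(k(p(p(pair(a, p(b)))), p(p(f(p(b), b)))), b)), pair(p(b), p(b)))   [R2 at 1.1.2]
5. pair(pair(f(p(a), b), pair(k(p(p(pair(a, p(b)))), p(p(f(p(b), b)))), b)), pair(p(b), p(b)))  →  pair(pair(p(a), pair(k(p(p(pair(a, p(b)))), p(p(f(p(b), b)))), b)), pair(p(b), p(b)))   [R2 at 1.1]
6. pair(pair(p(a), pair(k(p(p(pair(a, p(b)))), p(p(f(p(b), b)))), b)), pair(p(b), p(b)))  →  pair(pair(p(a), pair(a, b)), pair(p(b), p(b)))   [R5 at 1.2.1]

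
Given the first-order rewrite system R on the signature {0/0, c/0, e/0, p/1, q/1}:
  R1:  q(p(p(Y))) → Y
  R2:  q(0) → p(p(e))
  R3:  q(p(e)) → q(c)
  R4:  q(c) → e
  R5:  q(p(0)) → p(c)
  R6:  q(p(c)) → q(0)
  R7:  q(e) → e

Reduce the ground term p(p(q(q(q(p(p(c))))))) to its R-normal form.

p(p(e))

1. p(p(q(q(q(p(p(c)))))))  →  p(p(q(q(c))))   [R1 at 1.1.1.1]
2. p(p(q(q(c))))  →  p(p(q(e)))   [R4 at 1.1.1]
3. p(p(q(e)))  →  p(p(e))   [R7 at 1.1]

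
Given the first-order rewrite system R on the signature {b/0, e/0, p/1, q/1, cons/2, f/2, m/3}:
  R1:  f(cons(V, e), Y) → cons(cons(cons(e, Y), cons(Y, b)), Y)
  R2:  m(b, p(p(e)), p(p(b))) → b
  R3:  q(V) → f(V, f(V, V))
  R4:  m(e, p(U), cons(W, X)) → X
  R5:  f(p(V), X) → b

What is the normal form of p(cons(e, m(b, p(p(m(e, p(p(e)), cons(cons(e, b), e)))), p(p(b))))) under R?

p(cons(e, b))

1. p(cons(e, m(b, p(p(m(e, p(p(e)), cons(cons(e, b), e)))), p(p(b)))))  →  p(cons(e, m(b, p(p(e)), p(p(b)))))   [R4 at 1.2.2.1.1]
2. p(cons(e, m(b, p(p(e)), p(p(b)))))  →  p(cons(e, b))   [R2 at 1.2]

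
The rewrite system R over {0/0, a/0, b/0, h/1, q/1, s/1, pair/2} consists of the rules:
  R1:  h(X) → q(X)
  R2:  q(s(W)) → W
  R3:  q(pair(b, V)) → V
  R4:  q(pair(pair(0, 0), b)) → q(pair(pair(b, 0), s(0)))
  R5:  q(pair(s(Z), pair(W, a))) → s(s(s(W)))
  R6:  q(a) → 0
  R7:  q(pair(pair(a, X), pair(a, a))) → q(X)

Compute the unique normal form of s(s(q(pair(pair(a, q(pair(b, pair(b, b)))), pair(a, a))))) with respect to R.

1. s(s(q(pair(pair(a, q(pair(b, pair(b, b)))), pair(a, a)))))  →  s(s(q(q(pair(b, pair(b, b))))))   [R7 at 1.1]
2. s(s(q(q(pair(b, pair(b, b))))))  →  s(s(q(pair(b, b))))   [R3 at 1.1.1]
3. s(s(q(pair(b, b))))  →  s(s(b))   [R3 at 1.1]

s(s(b))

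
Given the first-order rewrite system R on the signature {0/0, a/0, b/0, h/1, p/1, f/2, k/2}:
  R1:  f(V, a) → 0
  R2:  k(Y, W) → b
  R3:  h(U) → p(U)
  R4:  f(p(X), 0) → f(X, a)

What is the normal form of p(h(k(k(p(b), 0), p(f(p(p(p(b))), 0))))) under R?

1. p(h(k(k(p(b), 0), p(f(p(p(p(b))), 0)))))  →  p(p(k(k(p(b), 0), p(f(p(p(p(b))), 0)))))   [R3 at 1]
2. p(p(k(k(p(b), 0), p(f(p(p(p(b))), 0)))))  →  p(p(b))   [R2 at 1.1]

p(p(b))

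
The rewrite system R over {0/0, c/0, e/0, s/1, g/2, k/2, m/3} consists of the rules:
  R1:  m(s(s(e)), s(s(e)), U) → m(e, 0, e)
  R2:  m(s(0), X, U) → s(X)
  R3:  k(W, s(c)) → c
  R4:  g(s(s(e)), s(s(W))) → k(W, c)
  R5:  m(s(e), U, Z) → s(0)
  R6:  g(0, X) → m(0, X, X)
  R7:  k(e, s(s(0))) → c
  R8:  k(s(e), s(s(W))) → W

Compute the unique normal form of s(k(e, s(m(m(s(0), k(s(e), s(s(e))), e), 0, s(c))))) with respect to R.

1. s(k(e, s(m(m(s(0), k(s(e), s(s(e))), e), 0, s(c)))))  →  s(k(e, s(m(s(k(s(e), s(s(e)))), 0, s(c)))))   [R2 at 1.2.1.1]
2. s(k(e, s(m(s(k(s(e), s(s(e)))), 0, s(c)))))  →  s(k(e, s(m(s(e), 0, s(c)))))   [R8 at 1.2.1.1.1]
3. s(k(e, s(m(s(e), 0, s(c)))))  →  s(k(e, s(s(0))))   [R5 at 1.2.1]
4. s(k(e, s(s(0))))  →  s(c)   [R7 at 1]

s(c)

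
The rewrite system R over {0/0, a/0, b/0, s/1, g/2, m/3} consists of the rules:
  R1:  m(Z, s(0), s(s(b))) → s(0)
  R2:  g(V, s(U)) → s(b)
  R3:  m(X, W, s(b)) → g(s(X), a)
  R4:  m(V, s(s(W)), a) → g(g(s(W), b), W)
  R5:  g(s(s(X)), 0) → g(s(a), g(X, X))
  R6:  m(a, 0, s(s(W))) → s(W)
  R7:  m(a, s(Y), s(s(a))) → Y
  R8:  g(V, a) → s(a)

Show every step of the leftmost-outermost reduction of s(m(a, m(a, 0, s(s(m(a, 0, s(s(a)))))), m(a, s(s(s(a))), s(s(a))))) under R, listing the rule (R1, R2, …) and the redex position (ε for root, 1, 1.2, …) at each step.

1. s(m(a, m(a, 0, s(s(m(a, 0, s(s(a)))))), m(a, s(s(s(a))), s(s(a)))))  →  s(m(a, s(m(a, 0, s(s(a)))), m(a, s(s(s(a))), s(s(a)))))   [R6 at 1.2]
2. s(m(a, s(m(a, 0, s(s(a)))), m(a, s(s(s(a))), s(s(a)))))  →  s(m(a, s(s(a)), m(a, s(s(s(a))), s(s(a)))))   [R6 at 1.2.1]
3. s(m(a, s(s(a)), m(a, s(s(s(a))), s(s(a)))))  →  s(m(a, s(s(a)), s(s(a))))   [R7 at 1.3]
4. s(m(a, s(s(a)), s(s(a))))  →  s(s(a))   [R7 at 1]

s(s(a))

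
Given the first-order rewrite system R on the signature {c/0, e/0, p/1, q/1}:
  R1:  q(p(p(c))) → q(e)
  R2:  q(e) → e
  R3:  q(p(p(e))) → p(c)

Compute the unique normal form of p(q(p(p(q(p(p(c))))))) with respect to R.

p(p(c))

1. p(q(p(p(q(p(p(c)))))))  →  p(q(p(p(q(e)))))   [R1 at 1.1.1.1]
2. p(q(p(p(q(e)))))  →  p(q(p(p(e))))   [R2 at 1.1.1.1]
3. p(q(p(p(e))))  →  p(p(c))   [R3 at 1]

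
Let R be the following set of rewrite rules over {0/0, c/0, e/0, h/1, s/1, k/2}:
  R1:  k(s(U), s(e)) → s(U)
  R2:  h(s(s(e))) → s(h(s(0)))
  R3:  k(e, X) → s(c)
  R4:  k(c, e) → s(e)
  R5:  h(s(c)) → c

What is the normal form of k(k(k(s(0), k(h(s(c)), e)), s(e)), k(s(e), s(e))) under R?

s(0)

1. k(k(k(s(0), k(h(s(c)), e)), s(e)), k(s(e), s(e)))  →  k(k(k(s(0), k(c, e)), s(e)), k(s(e), s(e)))   [R5 at 1.1.2.1]
2. k(k(k(s(0), k(c, e)), s(e)), k(s(e), s(e)))  →  k(k(k(s(0), s(e)), s(e)), k(s(e), s(e)))   [R4 at 1.1.2]
3. k(k(k(s(0), s(e)), s(e)), k(s(e), s(e)))  →  k(k(s(0), s(e)), k(s(e), s(e)))   [R1 at 1.1]
4. k(k(s(0), s(e)), k(s(e), s(e)))  →  k(s(0), k(s(e), s(e)))   [R1 at 1]
5. k(s(0), k(s(e), s(e)))  →  k(s(0), s(e))   [R1 at 2]
6. k(s(0), s(e))  →  s(0)   [R1 at ε]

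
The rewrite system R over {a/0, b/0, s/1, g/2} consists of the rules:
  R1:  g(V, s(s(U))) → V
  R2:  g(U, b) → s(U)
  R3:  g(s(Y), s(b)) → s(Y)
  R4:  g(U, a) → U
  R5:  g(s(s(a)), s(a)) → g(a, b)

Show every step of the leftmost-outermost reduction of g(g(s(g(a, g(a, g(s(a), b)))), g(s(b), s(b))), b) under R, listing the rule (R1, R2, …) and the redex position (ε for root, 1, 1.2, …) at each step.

1. g(g(s(g(a, g(a, g(s(a), b)))), g(s(b), s(b))), b)  →  s(g(s(g(a, g(a, g(s(a), b)))), g(s(b), s(b))))   [R2 at ε]
2. s(g(s(g(a, g(a, g(s(a), b)))), g(s(b), s(b))))  →  s(g(s(g(a, g(a, s(s(a))))), g(s(b), s(b))))   [R2 at 1.1.1.2.2]
3. s(g(s(g(a, g(a, s(s(a))))), g(s(b), s(b))))  →  s(g(s(g(a, a)), g(s(b), s(b))))   [R1 at 1.1.1.2]
4. s(g(s(g(a, a)), g(s(b), s(b))))  →  s(g(s(a), g(s(b), s(b))))   [R4 at 1.1.1]
5. s(g(s(a), g(s(b), s(b))))  →  s(g(s(a), s(b)))   [R3 at 1.2]
6. s(g(s(a), s(b)))  →  s(s(a))   [R3 at 1]

s(s(a))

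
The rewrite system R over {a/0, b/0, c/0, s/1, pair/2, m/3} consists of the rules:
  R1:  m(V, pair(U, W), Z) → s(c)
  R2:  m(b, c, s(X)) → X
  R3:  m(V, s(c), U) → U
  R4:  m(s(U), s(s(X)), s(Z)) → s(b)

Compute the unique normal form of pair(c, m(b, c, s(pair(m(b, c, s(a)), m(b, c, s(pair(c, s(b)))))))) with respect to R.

pair(c, pair(a, pair(c, s(b))))

1. pair(c, m(b, c, s(pair(m(b, c, s(a)), m(b, c, s(pair(c, s(b))))))))  →  pair(c, pair(m(b, c, s(a)), m(b, c, s(pair(c, s(b))))))   [R2 at 2]
2. pair(c, pair(m(b, c, s(a)), m(b, c, s(pair(c, s(b))))))  →  pair(c, pair(a, m(b, c, s(pair(c, s(b))))))   [R2 at 2.1]
3. pair(c, pair(a, m(b, c, s(pair(c, s(b))))))  →  pair(c, pair(a, pair(c, s(b))))   [R2 at 2.2]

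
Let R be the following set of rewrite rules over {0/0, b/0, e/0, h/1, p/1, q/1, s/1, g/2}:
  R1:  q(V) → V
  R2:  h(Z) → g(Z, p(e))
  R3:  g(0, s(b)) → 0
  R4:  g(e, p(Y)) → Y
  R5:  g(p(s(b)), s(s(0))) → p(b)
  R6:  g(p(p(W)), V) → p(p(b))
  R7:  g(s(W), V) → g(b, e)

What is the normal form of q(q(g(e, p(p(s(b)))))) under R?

1. q(q(g(e, p(p(s(b))))))  →  q(g(e, p(p(s(b)))))   [R1 at ε]
2. q(g(e, p(p(s(b)))))  →  g(e, p(p(s(b))))   [R1 at ε]
3. g(e, p(p(s(b))))  →  p(s(b))   [R4 at ε]

p(s(b))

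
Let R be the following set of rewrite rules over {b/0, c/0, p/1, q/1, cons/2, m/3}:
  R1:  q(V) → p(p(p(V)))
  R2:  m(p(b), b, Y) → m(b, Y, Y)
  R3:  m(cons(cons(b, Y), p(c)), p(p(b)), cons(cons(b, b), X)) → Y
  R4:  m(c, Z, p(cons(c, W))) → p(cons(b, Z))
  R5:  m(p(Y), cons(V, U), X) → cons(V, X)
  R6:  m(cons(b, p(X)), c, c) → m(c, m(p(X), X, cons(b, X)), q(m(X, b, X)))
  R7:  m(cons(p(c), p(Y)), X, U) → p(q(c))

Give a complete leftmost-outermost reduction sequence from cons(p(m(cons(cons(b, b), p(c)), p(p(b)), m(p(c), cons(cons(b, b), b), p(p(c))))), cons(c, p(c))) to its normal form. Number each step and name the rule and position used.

1. cons(p(m(cons(cons(b, b), p(c)), p(p(b)), m(p(c), cons(cons(b, b), b), p(p(c))))), cons(c, p(c)))  →  cons(p(m(cons(cons(b, b), p(c)), p(p(b)), cons(cons(b, b), p(p(c))))), cons(c, p(c)))   [R5 at 1.1.3]
2. cons(p(m(cons(cons(b, b), p(c)), p(p(b)), cons(cons(b, b), p(p(c))))), cons(c, p(c)))  →  cons(p(b), cons(c, p(c)))   [R3 at 1.1]

cons(p(b), cons(c, p(c)))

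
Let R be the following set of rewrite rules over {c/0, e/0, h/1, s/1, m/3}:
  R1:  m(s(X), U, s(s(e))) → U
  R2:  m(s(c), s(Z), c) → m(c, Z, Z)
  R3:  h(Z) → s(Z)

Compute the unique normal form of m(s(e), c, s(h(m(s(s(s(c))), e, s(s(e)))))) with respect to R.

1. m(s(e), c, s(h(m(s(s(s(c))), e, s(s(e))))))  →  m(s(e), c, s(s(m(s(s(s(c))), e, s(s(e))))))   [R3 at 3.1]
2. m(s(e), c, s(s(m(s(s(s(c))), e, s(s(e))))))  →  m(s(e), c, s(s(e)))   [R1 at 3.1.1]
3. m(s(e), c, s(s(e)))  →  c   [R1 at ε]

c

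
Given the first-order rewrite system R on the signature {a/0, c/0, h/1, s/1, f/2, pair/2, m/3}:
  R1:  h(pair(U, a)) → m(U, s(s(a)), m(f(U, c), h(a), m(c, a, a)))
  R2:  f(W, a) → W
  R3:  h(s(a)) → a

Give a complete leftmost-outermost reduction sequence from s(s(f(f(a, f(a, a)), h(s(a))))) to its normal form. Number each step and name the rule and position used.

s(s(a))

1. s(s(f(f(a, f(a, a)), h(s(a)))))  →  s(s(f(f(a, a), h(s(a)))))   [R2 at 1.1.1.2]
2. s(s(f(f(a, a), h(s(a)))))  →  s(s(f(a, h(s(a)))))   [R2 at 1.1.1]
3. s(s(f(a, h(s(a)))))  →  s(s(f(a, a)))   [R3 at 1.1.2]
4. s(s(f(a, a)))  →  s(s(a))   [R2 at 1.1]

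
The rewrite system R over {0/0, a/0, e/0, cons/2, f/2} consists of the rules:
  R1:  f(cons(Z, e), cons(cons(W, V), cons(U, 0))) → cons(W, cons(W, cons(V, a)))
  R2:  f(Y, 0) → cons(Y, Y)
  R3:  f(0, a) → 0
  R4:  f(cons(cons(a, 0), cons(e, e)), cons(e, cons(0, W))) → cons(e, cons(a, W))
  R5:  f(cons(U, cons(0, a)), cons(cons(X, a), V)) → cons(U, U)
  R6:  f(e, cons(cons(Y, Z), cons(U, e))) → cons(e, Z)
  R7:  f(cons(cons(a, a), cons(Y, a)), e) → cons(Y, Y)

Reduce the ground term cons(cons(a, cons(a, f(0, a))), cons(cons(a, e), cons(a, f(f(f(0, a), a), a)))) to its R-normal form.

1. cons(cons(a, cons(a, f(0, a))), cons(cons(a, e), cons(a, f(f(f(0, a), a), a))))  →  cons(cons(a, cons(a, 0)), cons(cons(a, e), cons(a, f(f(f(0, a), a), a))))   [R3 at 1.2.2]
2. cons(cons(a, cons(a, 0)), cons(cons(a, e), cons(a, f(f(f(0, a), a), a))))  →  cons(cons(a, cons(a, 0)), cons(cons(a, e), cons(a, f(f(0, a), a))))   [R3 at 2.2.2.1.1]
3. cons(cons(a, cons(a, 0)), cons(cons(a, e), cons(a, f(f(0, a), a))))  →  cons(cons(a, cons(a, 0)), cons(cons(a, e), cons(a, f(0, a))))   [R3 at 2.2.2.1]
4. cons(cons(a, cons(a, 0)), cons(cons(a, e), cons(a, f(0, a))))  →  cons(cons(a, cons(a, 0)), cons(cons(a, e), cons(a, 0)))   [R3 at 2.2.2]

cons(cons(a, cons(a, 0)), cons(cons(a, e), cons(a, 0)))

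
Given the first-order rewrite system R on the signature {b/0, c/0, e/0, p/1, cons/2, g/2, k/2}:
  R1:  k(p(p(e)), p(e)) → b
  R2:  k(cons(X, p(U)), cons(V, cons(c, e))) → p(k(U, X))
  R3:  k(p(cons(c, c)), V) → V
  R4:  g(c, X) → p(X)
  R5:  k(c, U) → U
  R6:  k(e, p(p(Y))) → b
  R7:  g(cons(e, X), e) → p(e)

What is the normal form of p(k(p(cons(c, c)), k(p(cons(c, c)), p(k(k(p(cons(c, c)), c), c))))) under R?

p(p(c))

1. p(k(p(cons(c, c)), k(p(cons(c, c)), p(k(k(p(cons(c, c)), c), c)))))  →  p(k(p(cons(c, c)), p(k(k(p(cons(c, c)), c), c))))   [R3 at 1]
2. p(k(p(cons(c, c)), p(k(k(p(cons(c, c)), c), c))))  →  p(p(k(k(p(cons(c, c)), c), c)))   [R3 at 1]
3. p(p(k(k(p(cons(c, c)), c), c)))  →  p(p(k(c, c)))   [R3 at 1.1.1]
4. p(p(k(c, c)))  →  p(p(c))   [R5 at 1.1]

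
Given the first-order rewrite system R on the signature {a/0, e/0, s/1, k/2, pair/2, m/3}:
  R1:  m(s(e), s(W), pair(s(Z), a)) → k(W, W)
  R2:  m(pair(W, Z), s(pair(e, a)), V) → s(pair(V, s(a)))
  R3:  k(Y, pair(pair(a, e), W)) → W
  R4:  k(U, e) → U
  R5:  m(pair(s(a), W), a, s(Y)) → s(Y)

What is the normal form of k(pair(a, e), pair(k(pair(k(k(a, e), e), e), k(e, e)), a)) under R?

1. k(pair(a, e), pair(k(pair(k(k(a, e), e), e), k(e, e)), a))  →  k(pair(a, e), pair(k(pair(k(a, e), e), k(e, e)), a))   [R4 at 2.1.1.1]
2. k(pair(a, e), pair(k(pair(k(a, e), e), k(e, e)), a))  →  k(pair(a, e), pair(k(pair(a, e), k(e, e)), a))   [R4 at 2.1.1.1]
3. k(pair(a, e), pair(k(pair(a, e), k(e, e)), a))  →  k(pair(a, e), pair(k(pair(a, e), e), a))   [R4 at 2.1.2]
4. k(pair(a, e), pair(k(pair(a, e), e), a))  →  k(pair(a, e), pair(pair(a, e), a))   [R4 at 2.1]
5. k(pair(a, e), pair(pair(a, e), a))  →  a   [R3 at ε]

a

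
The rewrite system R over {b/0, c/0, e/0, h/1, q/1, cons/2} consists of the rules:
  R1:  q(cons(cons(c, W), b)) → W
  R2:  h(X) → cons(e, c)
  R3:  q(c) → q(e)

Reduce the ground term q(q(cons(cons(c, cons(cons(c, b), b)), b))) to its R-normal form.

1. q(q(cons(cons(c, cons(cons(c, b), b)), b)))  →  q(cons(cons(c, b), b))   [R1 at 1]
2. q(cons(cons(c, b), b))  →  b   [R1 at ε]

b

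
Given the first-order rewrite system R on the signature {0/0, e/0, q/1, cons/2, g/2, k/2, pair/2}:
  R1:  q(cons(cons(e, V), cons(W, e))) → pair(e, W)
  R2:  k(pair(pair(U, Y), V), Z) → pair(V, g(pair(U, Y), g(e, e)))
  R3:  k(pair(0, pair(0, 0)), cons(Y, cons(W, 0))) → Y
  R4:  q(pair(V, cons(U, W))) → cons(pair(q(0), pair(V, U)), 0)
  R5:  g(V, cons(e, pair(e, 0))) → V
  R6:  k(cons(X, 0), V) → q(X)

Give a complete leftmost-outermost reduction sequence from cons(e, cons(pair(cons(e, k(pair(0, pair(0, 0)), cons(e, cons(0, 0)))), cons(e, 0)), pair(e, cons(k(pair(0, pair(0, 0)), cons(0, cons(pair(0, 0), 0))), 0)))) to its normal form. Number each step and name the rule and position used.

1. cons(e, cons(pair(cons(e, k(pair(0, pair(0, 0)), cons(e, cons(0, 0)))), cons(e, 0)), pair(e, cons(k(pair(0, pair(0, 0)), cons(0, cons(pair(0, 0), 0))), 0))))  →  cons(e, cons(pair(cons(e, e), cons(e, 0)), pair(e, cons(k(pair(0, pair(0, 0)), cons(0, cons(pair(0, 0), 0))), 0))))   [R3 at 2.1.1.2]
2. cons(e, cons(pair(cons(e, e), cons(e, 0)), pair(e, cons(k(pair(0, pair(0, 0)), cons(0, cons(pair(0, 0), 0))), 0))))  →  cons(e, cons(pair(cons(e, e), cons(e, 0)), pair(e, cons(0, 0))))   [R3 at 2.2.2.1]

cons(e, cons(pair(cons(e, e), cons(e, 0)), pair(e, cons(0, 0))))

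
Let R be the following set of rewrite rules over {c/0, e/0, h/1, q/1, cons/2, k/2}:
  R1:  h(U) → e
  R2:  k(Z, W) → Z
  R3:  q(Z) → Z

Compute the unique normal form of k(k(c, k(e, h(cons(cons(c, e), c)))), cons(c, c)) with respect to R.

1. k(k(c, k(e, h(cons(cons(c, e), c)))), cons(c, c))  →  k(c, k(e, h(cons(cons(c, e), c))))   [R2 at ε]
2. k(c, k(e, h(cons(cons(c, e), c))))  →  c   [R2 at ε]

c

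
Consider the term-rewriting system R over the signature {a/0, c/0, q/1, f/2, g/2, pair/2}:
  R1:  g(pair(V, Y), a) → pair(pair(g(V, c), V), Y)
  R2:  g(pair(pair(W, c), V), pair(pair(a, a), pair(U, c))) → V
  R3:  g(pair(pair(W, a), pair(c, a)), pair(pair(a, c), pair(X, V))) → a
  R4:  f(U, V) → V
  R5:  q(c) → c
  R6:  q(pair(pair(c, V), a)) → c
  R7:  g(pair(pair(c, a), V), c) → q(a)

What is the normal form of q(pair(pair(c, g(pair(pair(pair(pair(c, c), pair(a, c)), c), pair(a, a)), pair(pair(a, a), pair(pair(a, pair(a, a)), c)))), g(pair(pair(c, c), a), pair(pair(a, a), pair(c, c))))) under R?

1. q(pair(pair(c, g(pair(pair(pair(pair(c, c), pair(a, c)), c), pair(a, a)), pair(pair(a, a), pair(pair(a, pair(a, a)), c)))), g(pair(pair(c, c), a), pair(pair(a, a), pair(c, c)))))  →  q(pair(pair(c, pair(a, a)), g(pair(pair(c, c), a), pair(pair(a, a), pair(c, c)))))   [R2 at 1.1.2]
2. q(pair(pair(c, pair(a, a)), g(pair(pair(c, c), a), pair(pair(a, a), pair(c, c)))))  →  q(pair(pair(c, pair(a, a)), a))   [R2 at 1.2]
3. q(pair(pair(c, pair(a, a)), a))  →  c   [R6 at ε]

c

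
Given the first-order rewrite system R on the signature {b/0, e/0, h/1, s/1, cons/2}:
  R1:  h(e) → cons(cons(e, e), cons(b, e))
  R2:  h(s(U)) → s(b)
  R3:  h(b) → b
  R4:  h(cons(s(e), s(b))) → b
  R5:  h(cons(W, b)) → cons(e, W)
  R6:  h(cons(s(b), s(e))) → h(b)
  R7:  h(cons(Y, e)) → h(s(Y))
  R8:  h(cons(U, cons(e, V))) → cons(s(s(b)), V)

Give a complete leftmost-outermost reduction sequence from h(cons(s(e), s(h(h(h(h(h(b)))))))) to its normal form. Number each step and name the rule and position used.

b

1. h(cons(s(e), s(h(h(h(h(h(b))))))))  →  h(cons(s(e), s(h(h(h(h(b)))))))   [R3 at 1.2.1.1.1.1.1]
2. h(cons(s(e), s(h(h(h(h(b)))))))  →  h(cons(s(e), s(h(h(h(b))))))   [R3 at 1.2.1.1.1.1]
3. h(cons(s(e), s(h(h(h(b))))))  →  h(cons(s(e), s(h(h(b)))))   [R3 at 1.2.1.1.1]
4. h(cons(s(e), s(h(h(b)))))  →  h(cons(s(e), s(h(b))))   [R3 at 1.2.1.1]
5. h(cons(s(e), s(h(b))))  →  h(cons(s(e), s(b)))   [R3 at 1.2.1]
6. h(cons(s(e), s(b)))  →  b   [R4 at ε]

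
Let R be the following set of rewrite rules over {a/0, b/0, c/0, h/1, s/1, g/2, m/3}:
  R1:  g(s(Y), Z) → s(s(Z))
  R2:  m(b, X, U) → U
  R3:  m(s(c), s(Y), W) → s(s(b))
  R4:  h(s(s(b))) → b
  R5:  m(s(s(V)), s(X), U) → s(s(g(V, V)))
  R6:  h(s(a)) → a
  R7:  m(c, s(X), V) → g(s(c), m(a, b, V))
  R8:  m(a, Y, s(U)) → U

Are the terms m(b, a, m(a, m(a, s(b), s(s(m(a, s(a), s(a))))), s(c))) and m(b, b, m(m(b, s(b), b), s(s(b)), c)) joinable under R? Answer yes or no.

yes — NF(t₁) = c, NF(t₂) = c

Reduce t₁ = m(b, a, m(a, m(a, s(b), s(s(m(a, s(a), s(a))))), s(c))):
1. m(b, a, m(a, m(a, s(b), s(s(m(a, s(a), s(a))))), s(c)))  →  m(a, m(a, s(b), s(s(m(a, s(a), s(a))))), s(c))   [R2 at ε]
2. m(a, m(a, s(b), s(s(m(a, s(a), s(a))))), s(c))  →  c   [R8 at ε]

Reduce t₂ = m(b, b, m(m(b, s(b), b), s(s(b)), c)):
1. m(b, b, m(m(b, s(b), b), s(s(b)), c))  →  m(m(b, s(b), b), s(s(b)), c)   [R2 at ε]
2. m(m(b, s(b), b), s(s(b)), c)  →  m(b, s(s(b)), c)   [R2 at 1]
3. m(b, s(s(b)), c)  →  c   [R2 at ε]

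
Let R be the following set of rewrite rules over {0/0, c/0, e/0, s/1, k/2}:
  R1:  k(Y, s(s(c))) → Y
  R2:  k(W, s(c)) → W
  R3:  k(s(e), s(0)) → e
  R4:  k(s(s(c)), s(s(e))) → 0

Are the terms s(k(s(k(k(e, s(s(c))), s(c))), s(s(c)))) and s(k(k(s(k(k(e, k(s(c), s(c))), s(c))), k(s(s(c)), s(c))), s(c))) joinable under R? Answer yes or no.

Reduce t₁ = s(k(s(k(k(e, s(s(c))), s(c))), s(s(c)))):
1. s(k(s(k(k(e, s(s(c))), s(c))), s(s(c))))  →  s(s(k(k(e, s(s(c))), s(c))))   [R1 at 1]
2. s(s(k(k(e, s(s(c))), s(c))))  →  s(s(k(e, s(s(c)))))   [R2 at 1.1]
3. s(s(k(e, s(s(c)))))  →  s(s(e))   [R1 at 1.1]

Reduce t₂ = s(k(k(s(k(k(e, k(s(c), s(c))), s(c))), k(s(s(c)), s(c))), s(c))):
1. s(k(k(s(k(k(e, k(s(c), s(c))), s(c))), k(s(s(c)), s(c))), s(c)))  →  s(k(s(k(k(e, k(s(c), s(c))), s(c))), k(s(s(c)), s(c))))   [R2 at 1]
2. s(k(s(k(k(e, k(s(c), s(c))), s(c))), k(s(s(c)), s(c))))  →  s(k(s(k(e, k(s(c), s(c)))), k(s(s(c)), s(c))))   [R2 at 1.1.1]
3. s(k(s(k(e, k(s(c), s(c)))), k(s(s(c)), s(c))))  →  s(k(s(k(e, s(c))), k(s(s(c)), s(c))))   [R2 at 1.1.1.2]
4. s(k(s(k(e, s(c))), k(s(s(c)), s(c))))  →  s(k(s(e), k(s(s(c)), s(c))))   [R2 at 1.1.1]
5. s(k(s(e), k(s(s(c)), s(c))))  →  s(k(s(e), s(s(c))))   [R2 at 1.2]
6. s(k(s(e), s(s(c))))  →  s(s(e))   [R1 at 1]

yes — NF(t₁) = s(s(e)), NF(t₂) = s(s(e))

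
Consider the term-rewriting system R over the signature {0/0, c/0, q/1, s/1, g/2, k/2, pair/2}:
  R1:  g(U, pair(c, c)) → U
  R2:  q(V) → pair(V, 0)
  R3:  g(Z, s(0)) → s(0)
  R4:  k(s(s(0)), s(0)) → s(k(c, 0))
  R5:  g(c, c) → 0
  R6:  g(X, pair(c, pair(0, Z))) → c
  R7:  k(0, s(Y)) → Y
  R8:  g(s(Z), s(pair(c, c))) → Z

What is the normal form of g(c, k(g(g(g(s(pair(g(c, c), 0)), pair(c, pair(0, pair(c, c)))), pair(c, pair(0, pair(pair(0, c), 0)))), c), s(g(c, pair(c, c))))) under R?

1. g(c, k(g(g(g(s(pair(g(c, c), 0)), pair(c, pair(0, pair(c, c)))), pair(c, pair(0, pair(pair(0, c), 0)))), c), s(g(c, pair(c, c)))))  →  g(c, k(g(c, c), s(g(c, pair(c, c)))))   [R6 at 2.1.1]
2. g(c, k(g(c, c), s(g(c, pair(c, c)))))  →  g(c, k(0, s(g(c, pair(c, c)))))   [R5 at 2.1]
3. g(c, k(0, s(g(c, pair(c, c)))))  →  g(c, g(c, pair(c, c)))   [R7 at 2]
4. g(c, g(c, pair(c, c)))  →  g(c, c)   [R1 at 2]
5. g(c, c)  →  0   [R5 at ε]

0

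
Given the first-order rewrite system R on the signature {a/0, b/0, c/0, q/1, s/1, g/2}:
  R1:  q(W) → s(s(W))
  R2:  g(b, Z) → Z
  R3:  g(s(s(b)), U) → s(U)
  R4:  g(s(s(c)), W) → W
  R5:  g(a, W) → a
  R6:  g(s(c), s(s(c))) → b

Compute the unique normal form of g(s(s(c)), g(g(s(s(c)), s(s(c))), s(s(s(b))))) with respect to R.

1. g(s(s(c)), g(g(s(s(c)), s(s(c))), s(s(s(b)))))  →  g(g(s(s(c)), s(s(c))), s(s(s(b))))   [R4 at ε]
2. g(g(s(s(c)), s(s(c))), s(s(s(b))))  →  g(s(s(c)), s(s(s(b))))   [R4 at 1]
3. g(s(s(c)), s(s(s(b))))  →  s(s(s(b)))   [R4 at ε]

s(s(s(b)))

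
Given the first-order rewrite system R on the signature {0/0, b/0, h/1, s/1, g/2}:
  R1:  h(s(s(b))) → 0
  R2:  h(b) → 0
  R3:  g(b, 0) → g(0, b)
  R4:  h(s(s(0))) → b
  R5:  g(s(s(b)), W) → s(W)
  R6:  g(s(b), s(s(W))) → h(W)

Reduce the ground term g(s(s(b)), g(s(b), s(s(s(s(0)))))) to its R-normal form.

1. g(s(s(b)), g(s(b), s(s(s(s(0))))))  →  s(g(s(b), s(s(s(s(0))))))   [R5 at ε]
2. s(g(s(b), s(s(s(s(0))))))  →  s(h(s(s(0))))   [R6 at 1]
3. s(h(s(s(0))))  →  s(b)   [R4 at 1]

s(b)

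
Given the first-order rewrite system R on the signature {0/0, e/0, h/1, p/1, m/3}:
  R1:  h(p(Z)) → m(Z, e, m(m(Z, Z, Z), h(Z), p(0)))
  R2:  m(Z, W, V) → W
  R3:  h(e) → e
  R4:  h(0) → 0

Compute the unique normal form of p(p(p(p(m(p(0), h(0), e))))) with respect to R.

1. p(p(p(p(m(p(0), h(0), e)))))  →  p(p(p(p(h(0)))))   [R2 at 1.1.1.1]
2. p(p(p(p(h(0)))))  →  p(p(p(p(0))))   [R4 at 1.1.1.1]

p(p(p(p(0))))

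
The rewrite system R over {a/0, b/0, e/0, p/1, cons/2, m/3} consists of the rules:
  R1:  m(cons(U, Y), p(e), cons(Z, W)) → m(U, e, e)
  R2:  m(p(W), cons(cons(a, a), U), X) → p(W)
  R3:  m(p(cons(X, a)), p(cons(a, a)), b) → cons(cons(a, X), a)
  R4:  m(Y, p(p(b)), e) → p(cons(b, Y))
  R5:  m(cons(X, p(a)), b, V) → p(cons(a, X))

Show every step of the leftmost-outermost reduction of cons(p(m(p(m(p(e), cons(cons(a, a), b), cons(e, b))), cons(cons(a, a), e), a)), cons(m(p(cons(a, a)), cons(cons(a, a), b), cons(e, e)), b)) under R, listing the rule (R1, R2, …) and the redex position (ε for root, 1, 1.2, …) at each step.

cons(p(p(p(e))), cons(p(cons(a, a)), b))

1. cons(p(m(p(m(p(e), cons(cons(a, a), b), cons(e, b))), cons(cons(a, a), e), a)), cons(m(p(cons(a, a)), cons(cons(a, a), b), cons(e, e)), b))  →  cons(p(p(m(p(e), cons(cons(a, a), b), cons(e, b)))), cons(m(p(cons(a, a)), cons(cons(a, a), b), cons(e, e)), b))   [R2 at 1.1]
2. cons(p(p(m(p(e), cons(cons(a, a), b), cons(e, b)))), cons(m(p(cons(a, a)), cons(cons(a, a), b), cons(e, e)), b))  →  cons(p(p(p(e))), cons(m(p(cons(a, a)), cons(cons(a, a), b), cons(e, e)), b))   [R2 at 1.1.1]
3. cons(p(p(p(e))), cons(m(p(cons(a, a)), cons(cons(a, a), b), cons(e, e)), b))  →  cons(p(p(p(e))), cons(p(cons(a, a)), b))   [R2 at 2.1]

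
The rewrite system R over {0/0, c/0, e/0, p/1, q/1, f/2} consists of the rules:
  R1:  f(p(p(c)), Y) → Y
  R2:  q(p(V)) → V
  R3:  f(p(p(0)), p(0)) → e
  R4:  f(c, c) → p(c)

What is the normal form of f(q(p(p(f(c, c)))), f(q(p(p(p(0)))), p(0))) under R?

e

1. f(q(p(p(f(c, c)))), f(q(p(p(p(0)))), p(0)))  →  f(p(f(c, c)), f(q(p(p(p(0)))), p(0)))   [R2 at 1]
2. f(p(f(c, c)), f(q(p(p(p(0)))), p(0)))  →  f(p(p(c)), f(q(p(p(p(0)))), p(0)))   [R4 at 1.1]
3. f(p(p(c)), f(q(p(p(p(0)))), p(0)))  →  f(q(p(p(p(0)))), p(0))   [R1 at ε]
4. f(q(p(p(p(0)))), p(0))  →  f(p(p(0)), p(0))   [R2 at 1]
5. f(p(p(0)), p(0))  →  e   [R3 at ε]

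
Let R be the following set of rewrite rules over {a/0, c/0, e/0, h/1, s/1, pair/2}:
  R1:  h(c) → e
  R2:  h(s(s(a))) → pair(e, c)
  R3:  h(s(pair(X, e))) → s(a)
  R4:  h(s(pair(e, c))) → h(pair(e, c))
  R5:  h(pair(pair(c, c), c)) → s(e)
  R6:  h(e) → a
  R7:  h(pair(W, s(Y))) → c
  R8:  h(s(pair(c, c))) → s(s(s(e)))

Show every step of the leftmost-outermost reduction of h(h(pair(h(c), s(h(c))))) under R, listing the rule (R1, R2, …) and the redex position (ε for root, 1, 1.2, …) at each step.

e

1. h(h(pair(h(c), s(h(c)))))  →  h(c)   [R7 at 1]
2. h(c)  →  e   [R1 at ε]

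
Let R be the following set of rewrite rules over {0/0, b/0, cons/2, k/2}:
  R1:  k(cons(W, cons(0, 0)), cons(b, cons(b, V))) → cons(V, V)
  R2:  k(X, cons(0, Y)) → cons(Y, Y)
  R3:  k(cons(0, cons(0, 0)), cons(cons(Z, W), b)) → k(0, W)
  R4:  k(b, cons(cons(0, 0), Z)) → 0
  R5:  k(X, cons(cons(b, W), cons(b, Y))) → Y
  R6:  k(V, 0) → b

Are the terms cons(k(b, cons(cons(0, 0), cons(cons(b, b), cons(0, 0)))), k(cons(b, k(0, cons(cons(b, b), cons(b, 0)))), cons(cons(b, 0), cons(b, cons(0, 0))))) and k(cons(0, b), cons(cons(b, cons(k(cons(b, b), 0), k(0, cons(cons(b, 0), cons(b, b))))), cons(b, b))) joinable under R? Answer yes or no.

Reduce t₁ = cons(k(b, cons(cons(0, 0), cons(cons(b, b), cons(0, 0)))), k(cons(b, k(0, cons(cons(b, b), cons(b, 0)))), cons(cons(b, 0), cons(b, cons(0, 0))))):
1. cons(k(b, cons(cons(0, 0), cons(cons(b, b), cons(0, 0)))), k(cons(b, k(0, cons(cons(b, b), cons(b, 0)))), cons(cons(b, 0), cons(b, cons(0, 0)))))  →  cons(0, k(cons(b, k(0, cons(cons(b, b), cons(b, 0)))), cons(cons(b, 0), cons(b, cons(0, 0)))))   [R4 at 1]
2. cons(0, k(cons(b, k(0, cons(cons(b, b), cons(b, 0)))), cons(cons(b, 0), cons(b, cons(0, 0)))))  →  cons(0, cons(0, 0))   [R5 at 2]

Reduce t₂ = k(cons(0, b), cons(cons(b, cons(k(cons(b, b), 0), k(0, cons(cons(b, 0), cons(b, b))))), cons(b, b))):
1. k(cons(0, b), cons(cons(b, cons(k(cons(b, b), 0), k(0, cons(cons(b, 0), cons(b, b))))), cons(b, b)))  →  b   [R5 at ε]

no — NF(t₁) = cons(0, cons(0, 0)), NF(t₂) = b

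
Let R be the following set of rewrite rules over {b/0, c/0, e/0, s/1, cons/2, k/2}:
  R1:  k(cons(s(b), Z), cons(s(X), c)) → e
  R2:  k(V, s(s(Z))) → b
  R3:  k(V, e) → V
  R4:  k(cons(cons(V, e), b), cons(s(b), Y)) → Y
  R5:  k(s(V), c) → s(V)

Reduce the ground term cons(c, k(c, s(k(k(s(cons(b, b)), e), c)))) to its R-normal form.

cons(c, b)

1. cons(c, k(c, s(k(k(s(cons(b, b)), e), c))))  →  cons(c, k(c, s(k(s(cons(b, b)), c))))   [R3 at 2.2.1.1]
2. cons(c, k(c, s(k(s(cons(b, b)), c))))  →  cons(c, k(c, s(s(cons(b, b)))))   [R5 at 2.2.1]
3. cons(c, k(c, s(s(cons(b, b)))))  →  cons(c, b)   [R2 at 2]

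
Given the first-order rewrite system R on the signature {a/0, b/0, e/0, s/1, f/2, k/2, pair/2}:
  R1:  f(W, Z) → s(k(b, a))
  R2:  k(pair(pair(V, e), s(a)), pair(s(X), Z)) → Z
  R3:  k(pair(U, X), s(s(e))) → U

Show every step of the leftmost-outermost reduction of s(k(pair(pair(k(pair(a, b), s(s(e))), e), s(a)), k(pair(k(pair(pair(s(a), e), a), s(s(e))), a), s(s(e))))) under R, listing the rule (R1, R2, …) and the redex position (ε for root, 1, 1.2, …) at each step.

s(e)

1. s(k(pair(pair(k(pair(a, b), s(s(e))), e), s(a)), k(pair(k(pair(pair(s(a), e), a), s(s(e))), a), s(s(e)))))  →  s(k(pair(pair(a, e), s(a)), k(pair(k(pair(pair(s(a), e), a), s(s(e))), a), s(s(e)))))   [R3 at 1.1.1.1]
2. s(k(pair(pair(a, e), s(a)), k(pair(k(pair(pair(s(a), e), a), s(s(e))), a), s(s(e)))))  →  s(k(pair(pair(a, e), s(a)), k(pair(pair(s(a), e), a), s(s(e)))))   [R3 at 1.2]
3. s(k(pair(pair(a, e), s(a)), k(pair(pair(s(a), e), a), s(s(e)))))  →  s(k(pair(pair(a, e), s(a)), pair(s(a), e)))   [R3 at 1.2]
4. s(k(pair(pair(a, e), s(a)), pair(s(a), e)))  →  s(e)   [R2 at 1]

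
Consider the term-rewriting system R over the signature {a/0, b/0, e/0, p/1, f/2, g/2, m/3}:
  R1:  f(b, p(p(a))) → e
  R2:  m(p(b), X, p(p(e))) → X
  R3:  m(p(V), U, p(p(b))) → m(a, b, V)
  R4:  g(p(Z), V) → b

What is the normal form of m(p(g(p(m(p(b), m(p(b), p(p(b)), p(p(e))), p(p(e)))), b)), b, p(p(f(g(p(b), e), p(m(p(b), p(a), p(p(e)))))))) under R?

b

1. m(p(g(p(m(p(b), m(p(b), p(p(b)), p(p(e))), p(p(e)))), b)), b, p(p(f(g(p(b), e), p(m(p(b), p(a), p(p(e))))))))  →  m(p(b), b, p(p(f(g(p(b), e), p(m(p(b), p(a), p(p(e))))))))   [R4 at 1.1]
2. m(p(b), b, p(p(f(g(p(b), e), p(m(p(b), p(a), p(p(e))))))))  →  m(p(b), b, p(p(f(b, p(m(p(b), p(a), p(p(e))))))))   [R4 at 3.1.1.1]
3. m(p(b), b, p(p(f(b, p(m(p(b), p(a), p(p(e))))))))  →  m(p(b), b, p(p(f(b, p(p(a))))))   [R2 at 3.1.1.2.1]
4. m(p(b), b, p(p(f(b, p(p(a))))))  →  m(p(b), b, p(p(e)))   [R1 at 3.1.1]
5. m(p(b), b, p(p(e)))  →  b   [R2 at ε]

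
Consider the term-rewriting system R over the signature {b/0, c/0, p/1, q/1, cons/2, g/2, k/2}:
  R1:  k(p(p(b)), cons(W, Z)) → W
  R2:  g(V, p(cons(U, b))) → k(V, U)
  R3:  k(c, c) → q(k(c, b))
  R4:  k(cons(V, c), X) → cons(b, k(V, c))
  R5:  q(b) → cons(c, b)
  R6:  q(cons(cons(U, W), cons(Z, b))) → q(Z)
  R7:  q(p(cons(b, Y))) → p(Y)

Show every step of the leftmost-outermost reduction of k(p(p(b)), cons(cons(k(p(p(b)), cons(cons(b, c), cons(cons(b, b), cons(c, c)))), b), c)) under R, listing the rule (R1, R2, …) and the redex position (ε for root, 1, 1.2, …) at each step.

1. k(p(p(b)), cons(cons(k(p(p(b)), cons(cons(b, c), cons(cons(b, b), cons(c, c)))), b), c))  →  cons(k(p(p(b)), cons(cons(b, c), cons(cons(b, b), cons(c, c)))), b)   [R1 at ε]
2. cons(k(p(p(b)), cons(cons(b, c), cons(cons(b, b), cons(c, c)))), b)  →  cons(cons(b, c), b)   [R1 at 1]

cons(cons(b, c), b)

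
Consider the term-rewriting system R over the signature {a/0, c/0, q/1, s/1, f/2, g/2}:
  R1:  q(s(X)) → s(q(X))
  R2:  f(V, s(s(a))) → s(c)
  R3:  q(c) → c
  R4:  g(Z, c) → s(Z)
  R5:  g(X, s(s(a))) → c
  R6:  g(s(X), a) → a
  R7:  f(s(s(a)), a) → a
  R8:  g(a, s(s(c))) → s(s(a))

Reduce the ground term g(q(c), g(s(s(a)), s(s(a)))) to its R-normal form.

1. g(q(c), g(s(s(a)), s(s(a))))  →  g(c, g(s(s(a)), s(s(a))))   [R3 at 1]
2. g(c, g(s(s(a)), s(s(a))))  →  g(c, c)   [R5 at 2]
3. g(c, c)  →  s(c)   [R4 at ε]

s(c)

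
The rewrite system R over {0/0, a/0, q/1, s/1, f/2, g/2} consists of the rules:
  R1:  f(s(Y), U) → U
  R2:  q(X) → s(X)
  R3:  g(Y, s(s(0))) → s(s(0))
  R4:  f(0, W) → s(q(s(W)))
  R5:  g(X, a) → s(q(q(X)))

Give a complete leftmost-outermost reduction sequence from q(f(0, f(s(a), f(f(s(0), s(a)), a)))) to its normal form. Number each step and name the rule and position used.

s(s(s(s(a))))

1. q(f(0, f(s(a), f(f(s(0), s(a)), a))))  →  s(f(0, f(s(a), f(f(s(0), s(a)), a))))   [R2 at ε]
2. s(f(0, f(s(a), f(f(s(0), s(a)), a))))  →  s(s(q(s(f(s(a), f(f(s(0), s(a)), a))))))   [R4 at 1]
3. s(s(q(s(f(s(a), f(f(s(0), s(a)), a))))))  →  s(s(s(s(f(s(a), f(f(s(0), s(a)), a))))))   [R2 at 1.1]
4. s(s(s(s(f(s(a), f(f(s(0), s(a)), a))))))  →  s(s(s(s(f(f(s(0), s(a)), a)))))   [R1 at 1.1.1.1]
5. s(s(s(s(f(f(s(0), s(a)), a)))))  →  s(s(s(s(f(s(a), a)))))   [R1 at 1.1.1.1.1]
6. s(s(s(s(f(s(a), a)))))  →  s(s(s(s(a))))   [R1 at 1.1.1.1]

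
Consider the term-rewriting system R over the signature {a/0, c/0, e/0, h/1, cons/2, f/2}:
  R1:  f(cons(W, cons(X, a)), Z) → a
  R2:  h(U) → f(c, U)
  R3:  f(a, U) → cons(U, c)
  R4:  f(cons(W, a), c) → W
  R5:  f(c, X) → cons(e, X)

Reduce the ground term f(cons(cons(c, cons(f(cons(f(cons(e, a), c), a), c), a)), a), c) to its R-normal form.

1. f(cons(cons(c, cons(f(cons(f(cons(e, a), c), a), c), a)), a), c)  →  cons(c, cons(f(cons(f(cons(e, a), c), a), c), a))   [R4 at ε]
2. cons(c, cons(f(cons(f(cons(e, a), c), a), c), a))  →  cons(c, cons(f(cons(e, a), c), a))   [R4 at 2.1]
3. cons(c, cons(f(cons(e, a), c), a))  →  cons(c, cons(e, a))   [R4 at 2.1]

cons(c, cons(e, a))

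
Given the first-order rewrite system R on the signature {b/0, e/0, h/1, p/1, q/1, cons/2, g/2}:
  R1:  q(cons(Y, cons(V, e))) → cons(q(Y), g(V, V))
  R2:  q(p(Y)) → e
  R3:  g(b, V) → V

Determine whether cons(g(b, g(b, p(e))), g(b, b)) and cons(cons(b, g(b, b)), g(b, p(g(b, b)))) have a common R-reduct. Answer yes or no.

no — NF(t₁) = cons(p(e), b), NF(t₂) = cons(cons(b, b), p(b))

Reduce t₁ = cons(g(b, g(b, p(e))), g(b, b)):
1. cons(g(b, g(b, p(e))), g(b, b))  →  cons(g(b, p(e)), g(b, b))   [R3 at 1]
2. cons(g(b, p(e)), g(b, b))  →  cons(p(e), g(b, b))   [R3 at 1]
3. cons(p(e), g(b, b))  →  cons(p(e), b)   [R3 at 2]

Reduce t₂ = cons(cons(b, g(b, b)), g(b, p(g(b, b)))):
1. cons(cons(b, g(b, b)), g(b, p(g(b, b))))  →  cons(cons(b, b), g(b, p(g(b, b))))   [R3 at 1.2]
2. cons(cons(b, b), g(b, p(g(b, b))))  →  cons(cons(b, b), p(g(b, b)))   [R3 at 2]
3. cons(cons(b, b), p(g(b, b)))  →  cons(cons(b, b), p(b))   [R3 at 2.1]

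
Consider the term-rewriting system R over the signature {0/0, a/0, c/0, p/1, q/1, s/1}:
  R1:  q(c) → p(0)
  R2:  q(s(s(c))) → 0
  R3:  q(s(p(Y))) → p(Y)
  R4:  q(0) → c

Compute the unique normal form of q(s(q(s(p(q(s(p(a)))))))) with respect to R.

p(p(a))

1. q(s(q(s(p(q(s(p(a))))))))  →  q(s(p(q(s(p(a))))))   [R3 at 1.1]
2. q(s(p(q(s(p(a))))))  →  p(q(s(p(a))))   [R3 at ε]
3. p(q(s(p(a))))  →  p(p(a))   [R3 at 1]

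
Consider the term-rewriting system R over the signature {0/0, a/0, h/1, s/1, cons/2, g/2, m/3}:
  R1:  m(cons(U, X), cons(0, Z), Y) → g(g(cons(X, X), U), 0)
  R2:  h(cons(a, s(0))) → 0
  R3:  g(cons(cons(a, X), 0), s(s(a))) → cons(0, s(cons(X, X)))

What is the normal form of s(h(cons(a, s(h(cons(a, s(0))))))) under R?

s(0)

1. s(h(cons(a, s(h(cons(a, s(0)))))))  →  s(h(cons(a, s(0))))   [R2 at 1.1.2.1]
2. s(h(cons(a, s(0))))  →  s(0)   [R2 at 1]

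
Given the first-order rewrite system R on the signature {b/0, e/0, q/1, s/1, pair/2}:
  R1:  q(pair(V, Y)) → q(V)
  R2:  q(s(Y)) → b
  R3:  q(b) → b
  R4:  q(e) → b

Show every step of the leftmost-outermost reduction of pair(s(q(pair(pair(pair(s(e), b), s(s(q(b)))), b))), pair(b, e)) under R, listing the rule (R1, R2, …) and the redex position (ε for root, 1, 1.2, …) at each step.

1. pair(s(q(pair(pair(pair(s(e), b), s(s(q(b)))), b))), pair(b, e))  →  pair(s(q(pair(pair(s(e), b), s(s(q(b)))))), pair(b, e))   [R1 at 1.1]
2. pair(s(q(pair(pair(s(e), b), s(s(q(b)))))), pair(b, e))  →  pair(s(q(pair(s(e), b))), pair(b, e))   [R1 at 1.1]
3. pair(s(q(pair(s(e), b))), pair(b, e))  →  pair(s(q(s(e))), pair(b, e))   [R1 at 1.1]
4. pair(s(q(s(e))), pair(b, e))  →  pair(s(b), pair(b, e))   [R2 at 1.1]

pair(s(b), pair(b, e))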